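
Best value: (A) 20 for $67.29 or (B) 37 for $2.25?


Deal A: $67.29/20 = $3.3645/unit
Deal B: $2.25/37 = $0.0608/unit
B is cheaper per unit
= Deal B

Deal B


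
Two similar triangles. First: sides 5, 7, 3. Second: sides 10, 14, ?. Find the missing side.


Scale factor = 10/5 = 2
Missing side = 3 × 2
= 6.0

6.0


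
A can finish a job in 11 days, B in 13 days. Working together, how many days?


Rate of A = 1/11 per day
Rate of B = 1/13 per day
Combined rate = 1/11 + 1/13 = 24/143 ≈ 0.1678 per day
Days = 1 / combined rate = 143/24
≈ 5.96 days

5.96 days


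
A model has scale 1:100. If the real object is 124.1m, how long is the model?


Model size = real / scale
= 124.1 / 100
= 1.2410 m

1.2410 m


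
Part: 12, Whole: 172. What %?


Percentage = (part / whole) × 100
= (12 / 172) × 100
≈ 6.98%

6.98%


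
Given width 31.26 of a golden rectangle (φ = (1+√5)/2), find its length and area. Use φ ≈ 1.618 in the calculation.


φ = (1 + √5) / 2 ≈ 1.618
Length = width × φ = 31.26 × 1.618 = 50.57868
≈ 50.58
Area = width × length = 31.26 × 50.57868 = 1581.0895368 ≈ 1581.09
= Length: 50.58, Area: 1581.09

Length: 50.58, Area: 1581.09


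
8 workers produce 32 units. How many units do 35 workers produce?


Direct proportion: y/x = constant
k = 32/8 = 4.0000
y₂ = k × 35 = 32 × 35 / 8 = 1120/8
= 140.00

140.00


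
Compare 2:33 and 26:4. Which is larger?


2/33 = 0.0606
26/4 = 6.5000
0.0606 < 6.5000, so 2:33 is less
= 26:4

26:4


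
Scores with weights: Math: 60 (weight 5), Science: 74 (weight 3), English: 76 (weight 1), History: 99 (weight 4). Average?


Numerator = 60×5 + 74×3 + 76×1 + 99×4
= 300 + 222 + 76 + 396
= 994
Total weight = 13
Weighted avg = 994/13
= 76.46

76.46


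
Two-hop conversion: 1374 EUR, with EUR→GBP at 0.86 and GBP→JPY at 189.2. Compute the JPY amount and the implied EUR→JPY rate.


Step 1: 1374 EUR × 0.86 = 1181.64 GBP
Step 2: 1181.64 GBP × 189.2 = 223566.29 JPY
Implied rate EUR→JPY = 0.86 × 189.2 = 162.7120
= 223566.29 JPY; implied rate 162.7120 JPY/EUR

223566.29 JPY; implied rate 162.7120 JPY/EUR


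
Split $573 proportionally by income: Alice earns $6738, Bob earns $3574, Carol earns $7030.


Total income = 6738 + 3574 + 7030 = $17342
Alice: $573 × 6738/17342 = $222.63
Bob: $573 × 3574/17342 = $118.09
Carol: $573 × 7030/17342 = $232.28
= Alice: $222.63, Bob: $118.09, Carol: $232.28

Alice: $222.63, Bob: $118.09, Carol: $232.28


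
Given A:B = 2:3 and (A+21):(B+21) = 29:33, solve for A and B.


Let A = 2k, B = 3k.
(2k + 21) / (3k + 21) = 29/33
Cross-multiply: 33(2k + 21) = 29(3k + 21)
66k + 693 = 87k + 609
66k - 87k = 609 - 693
-21k = -84
k = -84/-21 = 4
A = 2×4 = 8, B = 3×4 = 12
= A = 8, B = 12

A = 8, B = 12


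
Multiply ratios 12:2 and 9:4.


Compound ratio = (12×9) : (2×4)
= 108:8
GCD = 4
= 27:2

27:2


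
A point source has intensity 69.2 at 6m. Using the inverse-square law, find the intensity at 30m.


I₁d₁² = I₂d₂²
I₂ = I₁ × (d₁/d₂)²
= 69.2 × (6/30)²
= 69.2 × 36/900
= 2491.2/900
= 2.7680

2.7680


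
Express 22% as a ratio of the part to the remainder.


22% means 22 parts out of 100; remainder = 78
Part : remainder = 22:78
GCD = 2
= 11:39

11:39


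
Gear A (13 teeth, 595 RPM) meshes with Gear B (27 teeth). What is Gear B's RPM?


Gear ratio = 13:27 = 13:27
RPM_B = RPM_A × (teeth_A / teeth_B)
= 595 × (13/27)
= 286.5 RPM

286.5 RPM


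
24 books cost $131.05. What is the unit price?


Unit rate = total / quantity
= 131.05 / 24
= $5.46 per unit

$5.46 per unit


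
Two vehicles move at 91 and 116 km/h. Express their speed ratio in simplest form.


Ratio = 91:116
GCD = 1
Simplified = 91:116
Time ratio (same distance) = 116:91
Speed ratio = 91:116

91:116


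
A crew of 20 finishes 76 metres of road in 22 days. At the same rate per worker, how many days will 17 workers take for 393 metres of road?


Days ∝ work / workers, so d₂ = d₁ × (m₁/m₂) × (w₂/w₁)
Workers factor (inverse): 20/17 ≈ 1.1765
Work factor (direct): 393/76 ≈ 5.1711
d₂ = 22 × 20/17 × 393/76 = (22 × 20 × 393) / (17 × 76) = 172920/1292
≈ 133.84 days

133.84 days


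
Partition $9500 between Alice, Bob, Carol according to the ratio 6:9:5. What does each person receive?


Total parts = 6 + 9 + 5 = 20
Alice: 9500 × 6/20 = 2850.00
Bob: 9500 × 9/20 = 4275.00
Carol: 9500 × 5/20 = 2375.00
= Alice: $2850.00, Bob: $4275.00, Carol: $2375.00

Alice: $2850.00, Bob: $4275.00, Carol: $2375.00


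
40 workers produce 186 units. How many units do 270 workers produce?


Direct proportion: y/x = constant
k = 186/40 = 4.6500
y₂ = k × 270 = 186 × 270 / 40 = 50220/40
= 1255.50

1255.50


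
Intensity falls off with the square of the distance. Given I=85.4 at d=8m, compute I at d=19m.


I₁d₁² = I₂d₂²
I₂ = I₁ × (d₁/d₂)²
= 85.4 × (8/19)²
= 85.4 × 64/361
= 5465.6/361
≈ 15.1402

15.1402


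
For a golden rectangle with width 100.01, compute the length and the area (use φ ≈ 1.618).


φ = (1 + √5) / 2 ≈ 1.618
Length = width × φ = 100.01 × 1.618 = 161.81618
≈ 161.82
Area = width × length = 100.01 × 161.81618 = 16183.2361618 ≈ 16183.24
= Length: 161.82, Area: 16183.24

Length: 161.82, Area: 16183.24


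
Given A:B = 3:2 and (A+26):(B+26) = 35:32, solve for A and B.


Let A = 3k, B = 2k.
(3k + 26) / (2k + 26) = 35/32
Cross-multiply: 32(3k + 26) = 35(2k + 26)
96k + 832 = 70k + 910
96k - 70k = 910 - 832
26k = 78
k = 78/26 = 3
A = 3×3 = 9, B = 2×3 = 6
= A = 9, B = 6

A = 9, B = 6


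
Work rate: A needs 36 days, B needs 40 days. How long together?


Rate of A = 1/36 per day
Rate of B = 1/40 per day
Combined rate = 1/36 + 1/40 = 76/1440 ≈ 0.0528 per day
Days = 1 / combined rate = 1440/76
≈ 18.95 days

18.95 days


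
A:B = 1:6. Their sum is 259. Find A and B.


Let A = 1k, B = 6k.
1k + 6k = 259
7k = 259 → k = 259/7 = 37
A = 1×37 = 37, B = 6×37 = 222
= A = 37, B = 222

A = 37, B = 222


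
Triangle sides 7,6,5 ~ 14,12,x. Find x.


Scale factor = 14/7 = 2
Missing side = 5 × 2
= 10.0

10.0


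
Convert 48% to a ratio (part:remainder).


48% means 48 parts out of 100; remainder = 52
Part : remainder = 48:52
GCD = 4
= 12:13

12:13


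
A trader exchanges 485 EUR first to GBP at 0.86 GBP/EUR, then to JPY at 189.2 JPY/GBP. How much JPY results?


Step 1: 485 EUR × 0.86 = 417.10 GBP
Step 2: 417.10 GBP × 189.2 = 78915.32 JPY
Implied rate EUR→JPY = 0.86 × 189.2 = 162.7120
= 78915.32 JPY

78915.32 JPY


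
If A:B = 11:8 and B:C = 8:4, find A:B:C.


Match B: multiply A:B by 8 → 88:64
Multiply B:C by 8 → 64:32
Combined: 88:64:32
GCD = 8
= 11:8:4

11:8:4


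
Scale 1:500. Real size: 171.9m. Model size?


Model size = real / scale
= 171.9 / 500
= 0.3438 m

0.3438 m


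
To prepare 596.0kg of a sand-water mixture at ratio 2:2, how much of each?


Total parts = 2 + 2 = 4
sand: 596.0 × 2/4 = 298.0kg
water: 596.0 × 2/4 = 298.0kg
= 298.0kg and 298.0kg

298.0kg and 298.0kg


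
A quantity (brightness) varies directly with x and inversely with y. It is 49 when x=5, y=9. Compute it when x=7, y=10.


z = k·x/y
Solve for k using the known point: k = z·y/x = 49×9/5 = 441/5 = 88.2000
Now evaluate at x=7, y=10:
z = k × 7 / 10 = (441 × 7) / (5 × 10) = 3087/50
= 61.7400

61.7400


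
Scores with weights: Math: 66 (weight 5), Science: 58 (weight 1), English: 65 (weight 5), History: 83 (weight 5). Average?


Numerator = 66×5 + 58×1 + 65×5 + 83×5
= 330 + 58 + 325 + 415
= 1128
Total weight = 16
Weighted avg = 1128/16
= 70.50

70.50


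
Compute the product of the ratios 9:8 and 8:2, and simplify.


Compound ratio = (9×8) : (8×2)
= 72:16
GCD = 8
= 9:2

9:2


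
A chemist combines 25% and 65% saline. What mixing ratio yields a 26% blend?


Let x parts of 25% mix with y parts of 65%.
25x + 65y = 26(x + y)
25x + 65y = 26x + 26y
x(25 - 26) = y(26 - 65)
x/y = (65 - 26)/(26 - 25) = 39/1
Simplify: 39:1
= 39:1

39:1


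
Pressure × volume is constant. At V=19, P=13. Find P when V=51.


Inverse proportion: x × y = constant
k = 19 × 13 = 247
y₂ = k / 51 = 247 / 51
= 4.84

4.84


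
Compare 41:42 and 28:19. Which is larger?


41/42 = 0.9762
28/19 = 1.4737
0.9762 < 1.4737, so 41:42 is less
= 28:19

28:19


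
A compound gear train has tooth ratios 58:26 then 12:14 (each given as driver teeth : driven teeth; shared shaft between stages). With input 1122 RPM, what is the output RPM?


Stage 1: RPM_B = RPM_A × t_A/t_B = 1122 × 58/26 = 65076/26 ≈ 2502.92
B and C share a shaft → RPM_C = RPM_B
Stage 2: RPM_D = RPM_C × t_C/t_D = RPM_A × (t_A×t_C)/(t_B×t_D)
Overall ratio = (58×12)/(26×14) = 696/364
RPM_D = 1122 × 696/364 = 780912/364
≈ 2145.36 RPM

2145.36 RPM


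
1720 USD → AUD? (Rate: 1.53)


Amount × rate = 1720 × 1.53
= 2631.60 AUD

2631.60 AUD


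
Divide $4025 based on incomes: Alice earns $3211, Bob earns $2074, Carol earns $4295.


Total income = 3211 + 2074 + 4295 = $9580
Alice: $4025 × 3211/9580 = $1349.09
Bob: $4025 × 2074/9580 = $871.38
Carol: $4025 × 4295/9580 = $1804.53
= Alice: $1349.09, Bob: $871.38, Carol: $1804.53

Alice: $1349.09, Bob: $871.38, Carol: $1804.53


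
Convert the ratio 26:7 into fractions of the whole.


Total parts = 26 + 7 = 33
First part: 26/33 = 26/33
Second part: 7/33 = 7/33
= 26/33 and 7/33

26/33 and 7/33


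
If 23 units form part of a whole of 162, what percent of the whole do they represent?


Percentage = (part / whole) × 100
= (23 / 162) × 100
≈ 14.20%

14.20%


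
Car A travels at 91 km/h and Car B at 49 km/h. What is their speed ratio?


Ratio = 91:49
GCD = 7
Simplified = 13:7
Time ratio (same distance) = 7:13
Speed ratio = 13:7

13:7


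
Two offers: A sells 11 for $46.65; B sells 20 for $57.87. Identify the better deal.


Deal A: $46.65/11 = $4.2409/unit
Deal B: $57.87/20 = $2.8935/unit
B is cheaper per unit
= Deal B

Deal B


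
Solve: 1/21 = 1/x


Cross multiply: 1 × x = 21 × 1
1x = 21
x = 21 / 1
= 21.00

21.00


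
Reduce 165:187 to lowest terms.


GCD(165, 187) = 11
165/11 : 187/11
= 15:17

15:17


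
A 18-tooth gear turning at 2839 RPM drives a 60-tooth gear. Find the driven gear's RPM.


Gear ratio = 18:60 = 3:10
RPM_B = RPM_A × (teeth_A / teeth_B)
= 2839 × (18/60)
= 851.7 RPM

851.7 RPM


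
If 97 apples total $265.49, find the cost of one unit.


Unit rate = total / quantity
= 265.49 / 97
= $2.74 per unit

$2.74 per unit


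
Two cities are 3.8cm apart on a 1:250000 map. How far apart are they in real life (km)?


Real distance = map distance × scale
= 3.8cm × 250000
= 950000 cm = 9500.0 m
= 9.500 km

9.500 km


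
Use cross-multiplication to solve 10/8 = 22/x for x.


Cross multiply: 10 × x = 8 × 22
10x = 176
x = 176 / 10
= 17.60

17.60


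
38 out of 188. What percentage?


Percentage = (part / whole) × 100
= (38 / 188) × 100
≈ 20.21%

20.21%


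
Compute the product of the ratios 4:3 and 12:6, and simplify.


Compound ratio = (4×12) : (3×6)
= 48:18
GCD = 6
= 8:3

8:3


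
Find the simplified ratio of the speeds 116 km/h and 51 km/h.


Ratio = 116:51
GCD = 1
Simplified = 116:51
Time ratio (same distance) = 51:116
Speed ratio = 116:51

116:51


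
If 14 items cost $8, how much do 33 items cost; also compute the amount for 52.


Direct proportion: y/x = constant
k = 8/14 ≈ 0.5714
y at x=33: k × 33 = 8 × 33 / 14 = 264/14 ≈ 18.86
y at x=52: k × 52 = 8 × 52 / 14 = 416/14 ≈ 29.71
= 18.86 and 29.71

18.86 and 29.71


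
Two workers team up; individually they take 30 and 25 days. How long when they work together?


Rate of A = 1/30 per day
Rate of B = 1/25 per day
Combined rate = 1/30 + 1/25 = 55/750 ≈ 0.0733 per day
Days = 1 / combined rate = 750/55
≈ 13.64 days

13.64 days


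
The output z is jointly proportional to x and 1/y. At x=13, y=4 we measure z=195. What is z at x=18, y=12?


z = k·x/y
Solve for k using the known point: k = z·y/x = 195×4/13 = 780/13 = 60.0000
Now evaluate at x=18, y=12:
z = k × 18 / 12 = (780 × 18) / (13 × 12) = 14040/156
= 90.0000

90.0000


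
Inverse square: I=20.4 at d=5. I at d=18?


I₁d₁² = I₂d₂²
I₂ = I₁ × (d₁/d₂)²
= 20.4 × (5/18)²
= 20.4 × 25/324
= 510/324
≈ 1.5741

1.5741


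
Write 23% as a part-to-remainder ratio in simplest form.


23% means 23 parts out of 100; remainder = 77
Part : remainder = 23:77
GCD = 1
= 23:77

23:77


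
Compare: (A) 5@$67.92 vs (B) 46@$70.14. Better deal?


Deal A: $67.92/5 = $13.5840/unit
Deal B: $70.14/46 = $1.5248/unit
B is cheaper per unit
= Deal B

Deal B


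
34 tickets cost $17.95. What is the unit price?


Unit rate = total / quantity
= 17.95 / 34
= $0.53 per unit

$0.53 per unit


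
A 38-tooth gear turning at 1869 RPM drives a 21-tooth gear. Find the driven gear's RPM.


Gear ratio = 38:21 = 38:21
RPM_B = RPM_A × (teeth_A / teeth_B)
= 1869 × (38/21)
= 3382.0 RPM

3382.0 RPM


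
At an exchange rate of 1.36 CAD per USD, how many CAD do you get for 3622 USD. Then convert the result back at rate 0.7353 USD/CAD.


Amount × rate = 3622 × 1.36 = 4925.92 CAD
Round-trip: 4925.92 × 0.7353 = 3622.03 USD
= 4925.92 CAD, then 3622.03 USD

4925.92 CAD, then 3622.03 USD


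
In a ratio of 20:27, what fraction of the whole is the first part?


Total parts = 20 + 27 = 47
First part: 20/47 = 20/47
= 20/47

20/47


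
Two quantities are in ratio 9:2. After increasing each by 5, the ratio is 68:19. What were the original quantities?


Let A = 9k, B = 2k.
(9k + 5) / (2k + 5) = 68/19
Cross-multiply: 19(9k + 5) = 68(2k + 5)
171k + 95 = 136k + 340
171k - 136k = 340 - 95
35k = 245
k = 245/35 = 7
A = 9×7 = 63, B = 2×7 = 14
= A = 63, B = 14

A = 63, B = 14


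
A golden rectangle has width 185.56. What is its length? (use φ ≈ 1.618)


φ = (1 + √5) / 2 ≈ 1.618
Length = width × φ = 185.56 × 1.618 = 300.23608
≈ 300.24

300.24


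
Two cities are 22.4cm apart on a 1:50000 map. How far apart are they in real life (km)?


Real distance = map distance × scale
= 22.4cm × 50000
= 1120000 cm = 11200.0 m
= 11.200 km

11.200 km


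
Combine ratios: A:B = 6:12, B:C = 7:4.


Match B: multiply A:B by 7 → 42:84
Multiply B:C by 12 → 84:48
Combined: 42:84:48
GCD = 6
= 7:14:8

7:14:8


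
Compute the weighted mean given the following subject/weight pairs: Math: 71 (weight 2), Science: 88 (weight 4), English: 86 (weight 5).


Numerator = 71×2 + 88×4 + 86×5
= 142 + 352 + 430
= 924
Total weight = 11
Weighted avg = 924/11
= 84.00

84.00


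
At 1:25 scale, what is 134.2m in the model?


Model size = real / scale
= 134.2 / 25
= 5.3680 m

5.3680 m


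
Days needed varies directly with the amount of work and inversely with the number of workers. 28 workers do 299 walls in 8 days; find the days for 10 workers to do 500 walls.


Days ∝ work / workers, so d₂ = d₁ × (m₁/m₂) × (w₂/w₁)
Workers factor (inverse): 28/10 = 2.8000
Work factor (direct): 500/299 ≈ 1.6722
d₂ = 8 × 28/10 × 500/299 = (8 × 28 × 500) / (10 × 299) = 112000/2990
≈ 37.46 days

37.46 days


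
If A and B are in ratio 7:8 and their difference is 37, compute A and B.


Let A = 7k, B = 8k.
8k - 7k = 37
1k = 37 → k = 37/1 = 37
A = 7×37 = 259, B = 8×37 = 296
= A = 259, B = 296

A = 259, B = 296


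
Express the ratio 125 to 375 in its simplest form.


GCD(125, 375) = 125
125/125 : 375/125
= 1:3

1:3


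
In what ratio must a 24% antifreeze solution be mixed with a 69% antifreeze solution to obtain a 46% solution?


Let x parts of 24% mix with y parts of 69%.
24x + 69y = 46(x + y)
24x + 69y = 46x + 46y
x(24 - 46) = y(46 - 69)
x/y = (69 - 46)/(46 - 24) = 23/22
Simplify: 23:22
= 23:22

23:22


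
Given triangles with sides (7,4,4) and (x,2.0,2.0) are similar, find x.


Scale factor = 2.0/4 = 0.5
Missing side = 7 × 0.5
= 3.5

3.5


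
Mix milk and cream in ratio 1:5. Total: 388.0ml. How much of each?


Total parts = 1 + 5 = 6
milk: 388.0 × 1/6 = 64.7ml
cream: 388.0 × 5/6 = 323.3ml
= 64.7ml and 323.3ml

64.7ml and 323.3ml


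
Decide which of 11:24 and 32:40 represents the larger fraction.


11/24 = 0.4583
32/40 = 0.8000
0.4583 < 0.8000, so 11:24 is less
= 32:40

32:40


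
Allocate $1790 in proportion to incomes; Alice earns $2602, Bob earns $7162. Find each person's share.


Total income = 2602 + 7162 = $9764
Alice: $1790 × 2602/9764 = $477.02
Bob: $1790 × 7162/9764 = $1312.98
= Alice: $477.02, Bob: $1312.98

Alice: $477.02, Bob: $1312.98


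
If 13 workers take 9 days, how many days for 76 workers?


Inverse proportion: x × y = constant
k = 13 × 9 = 117
y₂ = k / 76 = 117 / 76
= 1.54

1.54


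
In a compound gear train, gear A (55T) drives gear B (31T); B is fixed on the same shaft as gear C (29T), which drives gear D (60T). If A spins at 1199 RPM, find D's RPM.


Stage 1: RPM_B = RPM_A × t_A/t_B = 1199 × 55/31 = 65945/31 ≈ 2127.26
B and C share a shaft → RPM_C = RPM_B
Stage 2: RPM_D = RPM_C × t_C/t_D = RPM_A × (t_A×t_C)/(t_B×t_D)
Overall ratio = (55×29)/(31×60) = 1595/1860
RPM_D = 1199 × 1595/1860 = 1912405/1860
≈ 1028.17 RPM

1028.17 RPM


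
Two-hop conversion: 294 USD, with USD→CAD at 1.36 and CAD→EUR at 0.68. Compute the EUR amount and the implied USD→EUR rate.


Step 1: 294 USD × 1.36 = 399.84 CAD
Step 2: 399.84 CAD × 0.68 = 271.89 EUR
Implied rate USD→EUR = 1.36 × 0.68 = 0.9248
= 271.89 EUR; implied rate 0.9248 EUR/USD

271.89 EUR; implied rate 0.9248 EUR/USD


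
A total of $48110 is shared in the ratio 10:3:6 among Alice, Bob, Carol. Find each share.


Total parts = 10 + 3 + 6 = 19
Alice: 48110 × 10/19 = 25321.05
Bob: 48110 × 3/19 = 7596.32
Carol: 48110 × 6/19 = 15192.63
= Alice: $25321.05, Bob: $7596.32, Carol: $15192.63

Alice: $25321.05, Bob: $7596.32, Carol: $15192.63


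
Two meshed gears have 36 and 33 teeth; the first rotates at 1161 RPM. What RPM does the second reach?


Gear ratio = 36:33 = 12:11
RPM_B = RPM_A × (teeth_A / teeth_B)
= 1161 × (36/33)
= 1266.5 RPM

1266.5 RPM


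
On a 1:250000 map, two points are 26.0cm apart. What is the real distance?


Real distance = map distance × scale
= 26.0cm × 250000
= 6500000 cm = 65000.0 m
= 65.000 km

65.000 km


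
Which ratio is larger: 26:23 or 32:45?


26/23 = 1.1304
32/45 = 0.7111
1.1304 > 0.7111, so 26:23 is greater
= 26:23

26:23


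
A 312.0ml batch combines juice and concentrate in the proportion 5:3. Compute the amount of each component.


Total parts = 5 + 3 = 8
juice: 312.0 × 5/8 = 195.0ml
concentrate: 312.0 × 3/8 = 117.0ml
= 195.0ml and 117.0ml

195.0ml and 117.0ml


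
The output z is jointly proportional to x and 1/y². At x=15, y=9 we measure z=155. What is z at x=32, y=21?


z = k·x/y²
Solve for k using the known point: k = z·y²/x = 155×81/15 = 12555/15 = 837.0000
Now evaluate at x=32, y=21:
z = k × 32 / 441 = (12555 × 32) / (15 × 441) = 401760/6615
≈ 60.7347

60.7347


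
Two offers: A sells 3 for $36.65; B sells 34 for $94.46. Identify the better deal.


Deal A: $36.65/3 = $12.2167/unit
Deal B: $94.46/34 = $2.7782/unit
B is cheaper per unit
= Deal B

Deal B


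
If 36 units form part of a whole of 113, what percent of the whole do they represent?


Percentage = (part / whole) × 100
= (36 / 113) × 100
≈ 31.86%

31.86%


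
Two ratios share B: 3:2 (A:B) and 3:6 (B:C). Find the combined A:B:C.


Match B: multiply A:B by 3 → 9:6
Multiply B:C by 2 → 6:12
Combined: 9:6:12
GCD = 3
= 3:2:4

3:2:4


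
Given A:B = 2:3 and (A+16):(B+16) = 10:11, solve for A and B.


Let A = 2k, B = 3k.
(2k + 16) / (3k + 16) = 10/11
Cross-multiply: 11(2k + 16) = 10(3k + 16)
22k + 176 = 30k + 160
22k - 30k = 160 - 176
-8k = -16
k = -16/-8 = 2
A = 2×2 = 4, B = 3×2 = 6
= A = 4, B = 6

A = 4, B = 6


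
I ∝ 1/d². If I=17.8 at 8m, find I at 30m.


I₁d₁² = I₂d₂²
I₂ = I₁ × (d₁/d₂)²
= 17.8 × (8/30)²
= 17.8 × 64/900
= 1139.2/900
≈ 1.2658

1.2658


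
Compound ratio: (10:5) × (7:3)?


Compound ratio = (10×7) : (5×3)
= 70:15
GCD = 5
= 14:3

14:3


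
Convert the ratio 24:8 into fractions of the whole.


Total parts = 24 + 8 = 32
First part: 24/32 = 3/4
Second part: 8/32 = 1/4
= 3/4 and 1/4

3/4 and 1/4


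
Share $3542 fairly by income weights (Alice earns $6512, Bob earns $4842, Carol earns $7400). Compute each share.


Total income = 6512 + 4842 + 7400 = $18754
Alice: $3542 × 6512/18754 = $1229.90
Bob: $3542 × 4842/18754 = $914.49
Carol: $3542 × 7400/18754 = $1397.61
= Alice: $1229.90, Bob: $914.49, Carol: $1397.61

Alice: $1229.90, Bob: $914.49, Carol: $1397.61


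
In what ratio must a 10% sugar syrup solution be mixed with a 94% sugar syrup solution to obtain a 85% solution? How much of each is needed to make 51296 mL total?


Let x parts of 10% mix with y parts of 94%.
10x + 94y = 85(x + y)
10x + 94y = 85x + 85y
x(10 - 85) = y(85 - 94)
x/y = (94 - 85)/(85 - 10) = 9/75
Simplify: 3:25
Total parts = 28; one part = 51296/28 = 1832.00 mL
10% solution: 3×1832.00 = 5496.00 mL
94% solution: 25×1832.00 = 45800.00 mL
= ratio 3:25; 5496.00 mL and 45800.00 mL

ratio 3:25; 5496.00 mL and 45800.00 mL


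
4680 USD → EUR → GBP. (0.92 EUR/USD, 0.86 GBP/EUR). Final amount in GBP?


Step 1: 4680 USD × 0.92 = 4305.60 EUR
Step 2: 4305.60 EUR × 0.86 = 3702.82 GBP
Implied rate USD→GBP = 0.92 × 0.86 = 0.7912
= 3702.82 GBP

3702.82 GBP


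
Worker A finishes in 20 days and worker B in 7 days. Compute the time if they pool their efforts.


Rate of A = 1/20 per day
Rate of B = 1/7 per day
Combined rate = 1/20 + 1/7 = 27/140 ≈ 0.1929 per day
Days = 1 / combined rate = 140/27
≈ 5.19 days

5.19 days


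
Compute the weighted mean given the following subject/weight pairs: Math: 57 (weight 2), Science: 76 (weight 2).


Numerator = 57×2 + 76×2
= 114 + 152
= 266
Total weight = 4
Weighted avg = 266/4
= 66.50

66.50


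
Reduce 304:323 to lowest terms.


GCD(304, 323) = 19
304/19 : 323/19
= 16:17

16:17


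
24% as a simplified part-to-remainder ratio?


24% means 24 parts out of 100; remainder = 76
Part : remainder = 24:76
GCD = 4
= 6:19

6:19


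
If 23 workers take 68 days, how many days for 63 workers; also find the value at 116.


Inverse proportion: x × y = constant
k = 23 × 68 = 1564
At x=63: k/63 = 24.83
At x=116: k/116 = 13.48
= 24.83 and 13.48

24.83 and 13.48


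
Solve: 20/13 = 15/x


Cross multiply: 20 × x = 13 × 15
20x = 195
x = 195 / 20
= 9.75

9.75


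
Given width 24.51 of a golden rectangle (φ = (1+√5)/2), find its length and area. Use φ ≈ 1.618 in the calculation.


φ = (1 + √5) / 2 ≈ 1.618
Length = width × φ = 24.51 × 1.618 = 39.65718
≈ 39.66
Area = width × length = 24.51 × 39.65718 = 971.9974818 ≈ 972.00
= Length: 39.66, Area: 972.00

Length: 39.66, Area: 972.00


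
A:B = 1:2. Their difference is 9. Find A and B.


Let A = 1k, B = 2k.
2k - 1k = 9
1k = 9 → k = 9/1 = 9
A = 1×9 = 9, B = 2×9 = 18
= A = 9, B = 18

A = 9, B = 18


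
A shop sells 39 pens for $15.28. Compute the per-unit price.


Unit rate = total / quantity
= 15.28 / 39
= $0.39 per unit

$0.39 per unit


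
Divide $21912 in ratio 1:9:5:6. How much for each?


Total parts = 1 + 9 + 5 + 6 = 21
Part 1: 21912 × 1/21 = 1043.43
Part 2: 21912 × 9/21 = 9390.86
Part 3: 21912 × 5/21 = 5217.14
Part 4: 21912 × 6/21 = 6260.57
= Part 1: $1043.43, Part 2: $9390.86, Part 3: $5217.14, Part 4: $6260.57

Part 1: $1043.43, Part 2: $9390.86, Part 3: $5217.14, Part 4: $6260.57


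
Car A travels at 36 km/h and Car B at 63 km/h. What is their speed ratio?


Ratio = 36:63
GCD = 9
Simplified = 4:7
Time ratio (same distance) = 7:4
Speed ratio = 4:7

4:7


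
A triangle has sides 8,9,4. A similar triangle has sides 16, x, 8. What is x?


Scale factor = 16/8 = 2
Missing side = 9 × 2
= 18.0

18.0


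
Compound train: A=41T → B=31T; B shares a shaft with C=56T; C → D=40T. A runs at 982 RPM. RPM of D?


Stage 1: RPM_B = RPM_A × t_A/t_B = 982 × 41/31 = 40262/31 ≈ 1298.77
B and C share a shaft → RPM_C = RPM_B
Stage 2: RPM_D = RPM_C × t_C/t_D = RPM_A × (t_A×t_C)/(t_B×t_D)
Overall ratio = (41×56)/(31×40) = 2296/1240
RPM_D = 982 × 2296/1240 = 2254672/1240
≈ 1818.28 RPM

1818.28 RPM


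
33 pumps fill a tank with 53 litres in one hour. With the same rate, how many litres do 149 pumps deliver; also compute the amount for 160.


Direct proportion: y/x = constant
k = 53/33 ≈ 1.6061
y at x=149: k × 149 = 53 × 149 / 33 = 7897/33 ≈ 239.30
y at x=160: k × 160 = 53 × 160 / 33 = 8480/33 ≈ 256.97
= 239.30 and 256.97

239.30 and 256.97


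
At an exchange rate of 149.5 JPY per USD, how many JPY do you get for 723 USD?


Amount × rate = 723 × 149.5
= 108088.50 JPY

108088.50 JPY


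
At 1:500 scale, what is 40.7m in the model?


Model size = real / scale
= 40.7 / 500
= 0.0814 m

0.0814 m


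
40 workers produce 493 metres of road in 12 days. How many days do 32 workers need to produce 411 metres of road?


Days ∝ work / workers, so d₂ = d₁ × (m₁/m₂) × (w₂/w₁)
Workers factor (inverse): 40/32 = 1.2500
Work factor (direct): 411/493 ≈ 0.8337
d₂ = 12 × 40/32 × 411/493 = (12 × 40 × 411) / (32 × 493) = 197280/15776
≈ 12.51 days

12.51 days


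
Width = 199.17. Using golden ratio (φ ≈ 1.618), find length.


φ = (1 + √5) / 2 ≈ 1.618
Length = width × φ = 199.17 × 1.618 = 322.25706
≈ 322.26

322.26


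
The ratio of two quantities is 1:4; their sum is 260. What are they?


Let A = 1k, B = 4k.
1k + 4k = 260
5k = 260 → k = 260/5 = 52
A = 1×52 = 52, B = 4×52 = 208
= A = 52, B = 208

A = 52, B = 208


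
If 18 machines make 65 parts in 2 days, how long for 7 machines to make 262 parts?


Days ∝ work / workers, so d₂ = d₁ × (m₁/m₂) × (w₂/w₁)
Workers factor (inverse): 18/7 ≈ 2.5714
Work factor (direct): 262/65 ≈ 4.0308
d₂ = 2 × 18/7 × 262/65 = (2 × 18 × 262) / (7 × 65) = 9432/455
≈ 20.73 days

20.73 days


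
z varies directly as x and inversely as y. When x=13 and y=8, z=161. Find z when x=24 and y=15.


z = k·x/y
Solve for k using the known point: k = z·y/x = 161×8/13 = 1288/13 ≈ 99.0769
Now evaluate at x=24, y=15:
z = k × 24 / 15 = (1288 × 24) / (13 × 15) = 30912/195
≈ 158.5231

158.5231


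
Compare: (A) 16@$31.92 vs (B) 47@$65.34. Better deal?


Deal A: $31.92/16 = $1.9950/unit
Deal B: $65.34/47 = $1.3902/unit
B is cheaper per unit
= Deal B

Deal B


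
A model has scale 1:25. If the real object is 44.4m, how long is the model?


Model size = real / scale
= 44.4 / 25
= 1.7760 m

1.7760 m


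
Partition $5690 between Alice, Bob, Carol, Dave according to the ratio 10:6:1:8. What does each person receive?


Total parts = 10 + 6 + 1 + 8 = 25
Alice: 5690 × 10/25 = 2276.00
Bob: 5690 × 6/25 = 1365.60
Carol: 5690 × 1/25 = 227.60
Dave: 5690 × 8/25 = 1820.80
= Alice: $2276.00, Bob: $1365.60, Carol: $227.60, Dave: $1820.80

Alice: $2276.00, Bob: $1365.60, Carol: $227.60, Dave: $1820.80


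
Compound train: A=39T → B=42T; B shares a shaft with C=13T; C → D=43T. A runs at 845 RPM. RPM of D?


Stage 1: RPM_B = RPM_A × t_A/t_B = 845 × 39/42 = 32955/42 ≈ 784.64
B and C share a shaft → RPM_C = RPM_B
Stage 2: RPM_D = RPM_C × t_C/t_D = RPM_A × (t_A×t_C)/(t_B×t_D)
Overall ratio = (39×13)/(42×43) = 507/1806
RPM_D = 845 × 507/1806 = 428415/1806
≈ 237.22 RPM

237.22 RPM


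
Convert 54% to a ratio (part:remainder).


54% means 54 parts out of 100; remainder = 46
Part : remainder = 54:46
GCD = 2
= 27:23

27:23


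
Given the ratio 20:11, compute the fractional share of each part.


Total parts = 20 + 11 = 31
First part: 20/31 = 20/31
Second part: 11/31 = 11/31
= 20/31 and 11/31

20/31 and 11/31


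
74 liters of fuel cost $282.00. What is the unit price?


Unit rate = total / quantity
= 282.00 / 74
= $3.81 per unit

$3.81 per unit


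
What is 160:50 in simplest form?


GCD(160, 50) = 10
160/10 : 50/10
= 16:5

16:5


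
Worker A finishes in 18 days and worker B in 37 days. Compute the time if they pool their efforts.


Rate of A = 1/18 per day
Rate of B = 1/37 per day
Combined rate = 1/18 + 1/37 = 55/666 ≈ 0.0826 per day
Days = 1 / combined rate = 666/55
≈ 12.11 days

12.11 days


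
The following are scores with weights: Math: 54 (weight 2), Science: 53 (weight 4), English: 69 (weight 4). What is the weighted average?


Numerator = 54×2 + 53×4 + 69×4
= 108 + 212 + 276
= 596
Total weight = 10
Weighted avg = 596/10
= 59.60

59.60


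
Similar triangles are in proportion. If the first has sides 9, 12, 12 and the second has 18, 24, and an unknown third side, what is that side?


Scale factor = 18/9 = 2
Missing side = 12 × 2
= 24.0

24.0


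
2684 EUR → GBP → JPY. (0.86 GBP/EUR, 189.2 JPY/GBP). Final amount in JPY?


Step 1: 2684 EUR × 0.86 = 2308.24 GBP
Step 2: 2308.24 GBP × 189.2 = 436719.01 JPY
Implied rate EUR→JPY = 0.86 × 189.2 = 162.7120
= 436719.01 JPY

436719.01 JPY


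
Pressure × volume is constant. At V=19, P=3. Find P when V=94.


Inverse proportion: x × y = constant
k = 19 × 3 = 57
y₂ = k / 94 = 57 / 94
= 0.61

0.61


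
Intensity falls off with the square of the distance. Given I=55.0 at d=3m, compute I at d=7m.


I₁d₁² = I₂d₂²
I₂ = I₁ × (d₁/d₂)²
= 55.0 × (3/7)²
= 55.0 × 9/49
= 495/49
≈ 10.1020

10.1020


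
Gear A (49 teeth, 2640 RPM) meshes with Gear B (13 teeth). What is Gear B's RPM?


Gear ratio = 49:13 = 49:13
RPM_B = RPM_A × (teeth_A / teeth_B)
= 2640 × (49/13)
= 9950.8 RPM

9950.8 RPM


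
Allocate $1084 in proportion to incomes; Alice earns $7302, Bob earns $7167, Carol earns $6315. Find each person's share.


Total income = 7302 + 7167 + 6315 = $20784
Alice: $1084 × 7302/20784 = $380.84
Bob: $1084 × 7167/20784 = $373.80
Carol: $1084 × 6315/20784 = $329.36
= Alice: $380.84, Bob: $373.80, Carol: $329.36

Alice: $380.84, Bob: $373.80, Carol: $329.36


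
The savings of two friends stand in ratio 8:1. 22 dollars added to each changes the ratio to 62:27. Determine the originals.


Let A = 8k, B = 1k.
(8k + 22) / (1k + 22) = 62/27
Cross-multiply: 27(8k + 22) = 62(1k + 22)
216k + 594 = 62k + 1364
216k - 62k = 1364 - 594
154k = 770
k = 770/154 = 5
A = 8×5 = 40, B = 1×5 = 5
= A = 40, B = 5

A = 40, B = 5


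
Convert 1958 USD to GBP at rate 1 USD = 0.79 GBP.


Amount × rate = 1958 × 0.79
= 1546.82 GBP

1546.82 GBP


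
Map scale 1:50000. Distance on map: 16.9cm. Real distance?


Real distance = map distance × scale
= 16.9cm × 50000
= 845000 cm = 8450.0 m
= 8.450 km

8.450 km


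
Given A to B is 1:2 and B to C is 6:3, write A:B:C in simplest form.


Match B: multiply A:B by 6 → 6:12
Multiply B:C by 2 → 12:6
Combined: 6:12:6
GCD = 6
= 1:2:1

1:2:1


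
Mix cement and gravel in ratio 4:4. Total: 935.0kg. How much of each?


Total parts = 4 + 4 = 8
cement: 935.0 × 4/8 = 467.5kg
gravel: 935.0 × 4/8 = 467.5kg
= 467.5kg and 467.5kg

467.5kg and 467.5kg


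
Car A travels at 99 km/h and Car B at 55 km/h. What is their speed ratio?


Ratio = 99:55
GCD = 11
Simplified = 9:5
Time ratio (same distance) = 5:9
Speed ratio = 9:5

9:5


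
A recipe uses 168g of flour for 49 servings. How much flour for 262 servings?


Direct proportion: y/x = constant
k = 168/49 ≈ 3.4286
y₂ = k × 262 = 168 × 262 / 49 = 44016/49
≈ 898.29

898.29


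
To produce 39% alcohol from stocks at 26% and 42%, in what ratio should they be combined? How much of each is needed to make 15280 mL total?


Let x parts of 26% mix with y parts of 42%.
26x + 42y = 39(x + y)
26x + 42y = 39x + 39y
x(26 - 39) = y(39 - 42)
x/y = (42 - 39)/(39 - 26) = 3/13
Simplify: 3:13
Total parts = 16; one part = 15280/16 = 955.00 mL
26% solution: 3×955.00 = 2865.00 mL
42% solution: 13×955.00 = 12415.00 mL
= ratio 3:13; 2865.00 mL and 12415.00 mL

ratio 3:13; 2865.00 mL and 12415.00 mL


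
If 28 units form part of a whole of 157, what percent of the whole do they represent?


Percentage = (part / whole) × 100
= (28 / 157) × 100
≈ 17.83%

17.83%


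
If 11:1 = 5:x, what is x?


Cross multiply: 11 × x = 1 × 5
11x = 5
x = 5 / 11
= 0.45

0.45


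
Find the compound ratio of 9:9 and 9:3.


Compound ratio = (9×9) : (9×3)
= 81:27
GCD = 27
= 3:1

3:1


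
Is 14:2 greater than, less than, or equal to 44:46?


14/2 = 7.0000
44/46 = 0.9565
7.0000 > 0.9565, so 14:2 is greater
= greater than

greater than


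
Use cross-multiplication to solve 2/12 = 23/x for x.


Cross multiply: 2 × x = 12 × 23
2x = 276
x = 276 / 2
= 138.00

138.00


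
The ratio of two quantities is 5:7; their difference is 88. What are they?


Let A = 5k, B = 7k.
7k - 5k = 88
2k = 88 → k = 88/2 = 44
A = 5×44 = 220, B = 7×44 = 308
= A = 220, B = 308

A = 220, B = 308


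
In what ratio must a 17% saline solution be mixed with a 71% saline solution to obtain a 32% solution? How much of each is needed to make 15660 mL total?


Let x parts of 17% mix with y parts of 71%.
17x + 71y = 32(x + y)
17x + 71y = 32x + 32y
x(17 - 32) = y(32 - 71)
x/y = (71 - 32)/(32 - 17) = 39/15
Simplify: 13:5
Total parts = 18; one part = 15660/18 = 870.00 mL
17% solution: 13×870.00 = 11310.00 mL
71% solution: 5×870.00 = 4350.00 mL
= ratio 13:5; 11310.00 mL and 4350.00 mL

ratio 13:5; 11310.00 mL and 4350.00 mL


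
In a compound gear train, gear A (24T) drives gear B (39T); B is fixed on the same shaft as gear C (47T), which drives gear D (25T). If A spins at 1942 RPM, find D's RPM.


Stage 1: RPM_B = RPM_A × t_A/t_B = 1942 × 24/39 = 46608/39 ≈ 1195.08
B and C share a shaft → RPM_C = RPM_B
Stage 2: RPM_D = RPM_C × t_C/t_D = RPM_A × (t_A×t_C)/(t_B×t_D)
Overall ratio = (24×47)/(39×25) = 1128/975
RPM_D = 1942 × 1128/975 = 2190576/975
≈ 2246.74 RPM

2246.74 RPM


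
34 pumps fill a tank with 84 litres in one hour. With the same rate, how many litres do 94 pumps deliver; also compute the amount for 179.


Direct proportion: y/x = constant
k = 84/34 ≈ 2.4706
y at x=94: k × 94 = 84 × 94 / 34 = 7896/34 ≈ 232.24
y at x=179: k × 179 = 84 × 179 / 34 = 15036/34 ≈ 442.24
= 232.24 and 442.24

232.24 and 442.24


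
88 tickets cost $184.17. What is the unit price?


Unit rate = total / quantity
= 184.17 / 88
= $2.09 per unit

$2.09 per unit


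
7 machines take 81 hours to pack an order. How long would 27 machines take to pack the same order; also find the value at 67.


Inverse proportion: x × y = constant
k = 7 × 81 = 567
At x=27: k/27 = 21.00
At x=67: k/67 = 8.46
= 21.00 and 8.46

21.00 and 8.46


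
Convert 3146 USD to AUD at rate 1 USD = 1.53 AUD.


Amount × rate = 3146 × 1.53
= 4813.38 AUD

4813.38 AUD


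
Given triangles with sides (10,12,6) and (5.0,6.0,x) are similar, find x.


Scale factor = 5.0/10 = 0.5
Missing side = 6 × 0.5
= 3.0

3.0


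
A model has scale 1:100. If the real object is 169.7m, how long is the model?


Model size = real / scale
= 169.7 / 100
= 1.6970 m

1.6970 m


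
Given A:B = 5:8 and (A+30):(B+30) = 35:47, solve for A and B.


Let A = 5k, B = 8k.
(5k + 30) / (8k + 30) = 35/47
Cross-multiply: 47(5k + 30) = 35(8k + 30)
235k + 1410 = 280k + 1050
235k - 280k = 1050 - 1410
-45k = -360
k = -360/-45 = 8
A = 5×8 = 40, B = 8×8 = 64
= A = 40, B = 64

A = 40, B = 64


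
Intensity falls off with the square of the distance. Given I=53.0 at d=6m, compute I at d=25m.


I₁d₁² = I₂d₂²
I₂ = I₁ × (d₁/d₂)²
= 53.0 × (6/25)²
= 53.0 × 36/625
= 1908/625
= 3.0528

3.0528


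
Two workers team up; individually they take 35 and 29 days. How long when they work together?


Rate of A = 1/35 per day
Rate of B = 1/29 per day
Combined rate = 1/35 + 1/29 = 64/1015 ≈ 0.0631 per day
Days = 1 / combined rate = 1015/64
≈ 15.86 days

15.86 days


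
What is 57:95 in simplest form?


GCD(57, 95) = 19
57/19 : 95/19
= 3:5

3:5


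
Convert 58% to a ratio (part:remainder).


58% means 58 parts out of 100; remainder = 42
Part : remainder = 58:42
GCD = 2
= 29:21

29:21


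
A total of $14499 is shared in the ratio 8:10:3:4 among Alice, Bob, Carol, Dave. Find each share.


Total parts = 8 + 10 + 3 + 4 = 25
Alice: 14499 × 8/25 = 4639.68
Bob: 14499 × 10/25 = 5799.60
Carol: 14499 × 3/25 = 1739.88
Dave: 14499 × 4/25 = 2319.84
= Alice: $4639.68, Bob: $5799.60, Carol: $1739.88, Dave: $2319.84

Alice: $4639.68, Bob: $5799.60, Carol: $1739.88, Dave: $2319.84


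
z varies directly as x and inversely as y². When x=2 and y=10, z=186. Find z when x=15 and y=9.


z = k·x/y²
Solve for k using the known point: k = z·y²/x = 186×100/2 = 18600/2 = 9300.0000
Now evaluate at x=15, y=9:
z = k × 15 / 81 = (18600 × 15) / (2 × 81) = 279000/162
≈ 1722.2222

1722.2222


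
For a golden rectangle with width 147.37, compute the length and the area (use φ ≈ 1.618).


φ = (1 + √5) / 2 ≈ 1.618
Length = width × φ = 147.37 × 1.618 = 238.44466
≈ 238.44
Area = width × length = 147.37 × 238.44466 = 35139.5895442 ≈ 35139.59
= Length: 238.44, Area: 35139.59

Length: 238.44, Area: 35139.59


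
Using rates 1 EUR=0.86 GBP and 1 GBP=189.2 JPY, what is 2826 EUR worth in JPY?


Step 1: 2826 EUR × 0.86 = 2430.36 GBP
Step 2: 2430.36 GBP × 189.2 = 459824.11 JPY
Implied rate EUR→JPY = 0.86 × 189.2 = 162.7120
= 459824.11 JPY

459824.11 JPY


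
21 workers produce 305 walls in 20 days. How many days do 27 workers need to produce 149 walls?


Days ∝ work / workers, so d₂ = d₁ × (m₁/m₂) × (w₂/w₁)
Workers factor (inverse): 21/27 ≈ 0.7778
Work factor (direct): 149/305 ≈ 0.4885
d₂ = 20 × 21/27 × 149/305 = (20 × 21 × 149) / (27 × 305) = 62580/8235
≈ 7.60 days

7.60 days


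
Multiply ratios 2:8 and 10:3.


Compound ratio = (2×10) : (8×3)
= 20:24
GCD = 4
= 5:6

5:6


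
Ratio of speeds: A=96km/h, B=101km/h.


Ratio = 96:101
GCD = 1
Simplified = 96:101
Time ratio (same distance) = 101:96
Speed ratio = 96:101

96:101


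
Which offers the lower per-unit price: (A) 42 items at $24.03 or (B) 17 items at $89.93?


Deal A: $24.03/42 = $0.5721/unit
Deal B: $89.93/17 = $5.2900/unit
A is cheaper per unit
= Deal A

Deal A


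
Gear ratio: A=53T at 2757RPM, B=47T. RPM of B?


Gear ratio = 53:47 = 53:47
RPM_B = RPM_A × (teeth_A / teeth_B)
= 2757 × (53/47)
= 3109.0 RPM

3109.0 RPM


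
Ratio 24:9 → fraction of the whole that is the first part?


Total parts = 24 + 9 = 33
First part: 24/33 = 8/11
= 8/11

8/11


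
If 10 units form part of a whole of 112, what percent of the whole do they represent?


Percentage = (part / whole) × 100
= (10 / 112) × 100
≈ 8.93%

8.93%


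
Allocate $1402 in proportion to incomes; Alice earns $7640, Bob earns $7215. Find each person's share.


Total income = 7640 + 7215 = $14855
Alice: $1402 × 7640/14855 = $721.06
Bob: $1402 × 7215/14855 = $680.94
= Alice: $721.06, Bob: $680.94

Alice: $721.06, Bob: $680.94


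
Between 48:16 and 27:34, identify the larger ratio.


48/16 = 3.0000
27/34 = 0.7941
3.0000 > 0.7941, so 48:16 is greater
= 48:16

48:16


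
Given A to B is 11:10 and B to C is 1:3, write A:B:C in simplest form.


Match B: multiply A:B by 1 → 11:10
Multiply B:C by 10 → 10:30
Combined: 11:10:30
GCD = 1
= 11:10:30

11:10:30


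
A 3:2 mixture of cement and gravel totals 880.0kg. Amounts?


Total parts = 3 + 2 = 5
cement: 880.0 × 3/5 = 528.0kg
gravel: 880.0 × 2/5 = 352.0kg
= 528.0kg and 352.0kg

528.0kg and 352.0kg
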